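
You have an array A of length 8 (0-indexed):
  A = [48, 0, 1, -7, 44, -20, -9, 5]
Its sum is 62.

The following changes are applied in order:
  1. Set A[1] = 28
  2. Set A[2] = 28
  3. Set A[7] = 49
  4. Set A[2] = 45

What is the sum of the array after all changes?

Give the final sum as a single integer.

Answer: 178

Derivation:
Initial sum: 62
Change 1: A[1] 0 -> 28, delta = 28, sum = 90
Change 2: A[2] 1 -> 28, delta = 27, sum = 117
Change 3: A[7] 5 -> 49, delta = 44, sum = 161
Change 4: A[2] 28 -> 45, delta = 17, sum = 178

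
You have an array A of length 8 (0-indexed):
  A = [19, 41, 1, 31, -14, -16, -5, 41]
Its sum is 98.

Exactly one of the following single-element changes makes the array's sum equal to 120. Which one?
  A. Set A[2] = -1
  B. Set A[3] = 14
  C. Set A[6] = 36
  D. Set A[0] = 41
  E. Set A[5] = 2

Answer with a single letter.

Answer: D

Derivation:
Option A: A[2] 1->-1, delta=-2, new_sum=98+(-2)=96
Option B: A[3] 31->14, delta=-17, new_sum=98+(-17)=81
Option C: A[6] -5->36, delta=41, new_sum=98+(41)=139
Option D: A[0] 19->41, delta=22, new_sum=98+(22)=120 <-- matches target
Option E: A[5] -16->2, delta=18, new_sum=98+(18)=116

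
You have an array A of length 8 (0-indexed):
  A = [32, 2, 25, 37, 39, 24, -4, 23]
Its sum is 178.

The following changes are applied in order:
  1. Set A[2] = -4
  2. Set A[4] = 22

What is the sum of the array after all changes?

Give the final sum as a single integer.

Answer: 132

Derivation:
Initial sum: 178
Change 1: A[2] 25 -> -4, delta = -29, sum = 149
Change 2: A[4] 39 -> 22, delta = -17, sum = 132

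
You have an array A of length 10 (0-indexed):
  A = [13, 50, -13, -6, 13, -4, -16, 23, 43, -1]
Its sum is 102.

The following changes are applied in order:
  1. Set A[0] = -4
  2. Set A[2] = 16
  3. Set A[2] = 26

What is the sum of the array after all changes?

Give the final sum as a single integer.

Answer: 124

Derivation:
Initial sum: 102
Change 1: A[0] 13 -> -4, delta = -17, sum = 85
Change 2: A[2] -13 -> 16, delta = 29, sum = 114
Change 3: A[2] 16 -> 26, delta = 10, sum = 124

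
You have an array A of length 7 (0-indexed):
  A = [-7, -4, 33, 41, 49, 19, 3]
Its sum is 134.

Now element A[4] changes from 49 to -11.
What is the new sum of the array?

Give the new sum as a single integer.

Old value at index 4: 49
New value at index 4: -11
Delta = -11 - 49 = -60
New sum = old_sum + delta = 134 + (-60) = 74

Answer: 74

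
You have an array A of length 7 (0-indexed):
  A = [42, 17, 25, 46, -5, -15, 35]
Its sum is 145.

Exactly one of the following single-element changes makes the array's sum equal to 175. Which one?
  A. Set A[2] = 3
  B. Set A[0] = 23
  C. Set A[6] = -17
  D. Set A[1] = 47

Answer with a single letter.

Option A: A[2] 25->3, delta=-22, new_sum=145+(-22)=123
Option B: A[0] 42->23, delta=-19, new_sum=145+(-19)=126
Option C: A[6] 35->-17, delta=-52, new_sum=145+(-52)=93
Option D: A[1] 17->47, delta=30, new_sum=145+(30)=175 <-- matches target

Answer: D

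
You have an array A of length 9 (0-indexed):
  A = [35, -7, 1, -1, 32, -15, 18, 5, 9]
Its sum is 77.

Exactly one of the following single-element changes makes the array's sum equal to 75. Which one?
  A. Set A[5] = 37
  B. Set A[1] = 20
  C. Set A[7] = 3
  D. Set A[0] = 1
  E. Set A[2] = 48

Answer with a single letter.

Option A: A[5] -15->37, delta=52, new_sum=77+(52)=129
Option B: A[1] -7->20, delta=27, new_sum=77+(27)=104
Option C: A[7] 5->3, delta=-2, new_sum=77+(-2)=75 <-- matches target
Option D: A[0] 35->1, delta=-34, new_sum=77+(-34)=43
Option E: A[2] 1->48, delta=47, new_sum=77+(47)=124

Answer: C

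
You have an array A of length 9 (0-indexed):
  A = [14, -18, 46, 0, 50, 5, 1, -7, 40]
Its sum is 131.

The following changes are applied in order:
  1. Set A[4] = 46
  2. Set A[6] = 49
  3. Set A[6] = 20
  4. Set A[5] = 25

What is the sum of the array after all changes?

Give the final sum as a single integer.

Answer: 166

Derivation:
Initial sum: 131
Change 1: A[4] 50 -> 46, delta = -4, sum = 127
Change 2: A[6] 1 -> 49, delta = 48, sum = 175
Change 3: A[6] 49 -> 20, delta = -29, sum = 146
Change 4: A[5] 5 -> 25, delta = 20, sum = 166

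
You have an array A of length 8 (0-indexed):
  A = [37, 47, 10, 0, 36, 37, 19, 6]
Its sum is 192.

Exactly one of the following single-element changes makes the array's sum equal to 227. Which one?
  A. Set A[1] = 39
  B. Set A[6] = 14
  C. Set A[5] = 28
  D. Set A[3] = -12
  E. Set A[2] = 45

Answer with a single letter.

Answer: E

Derivation:
Option A: A[1] 47->39, delta=-8, new_sum=192+(-8)=184
Option B: A[6] 19->14, delta=-5, new_sum=192+(-5)=187
Option C: A[5] 37->28, delta=-9, new_sum=192+(-9)=183
Option D: A[3] 0->-12, delta=-12, new_sum=192+(-12)=180
Option E: A[2] 10->45, delta=35, new_sum=192+(35)=227 <-- matches target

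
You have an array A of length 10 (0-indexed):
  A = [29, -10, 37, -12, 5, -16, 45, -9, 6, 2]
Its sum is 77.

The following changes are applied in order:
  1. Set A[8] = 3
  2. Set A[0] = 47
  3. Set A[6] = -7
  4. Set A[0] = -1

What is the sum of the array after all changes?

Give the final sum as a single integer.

Answer: -8

Derivation:
Initial sum: 77
Change 1: A[8] 6 -> 3, delta = -3, sum = 74
Change 2: A[0] 29 -> 47, delta = 18, sum = 92
Change 3: A[6] 45 -> -7, delta = -52, sum = 40
Change 4: A[0] 47 -> -1, delta = -48, sum = -8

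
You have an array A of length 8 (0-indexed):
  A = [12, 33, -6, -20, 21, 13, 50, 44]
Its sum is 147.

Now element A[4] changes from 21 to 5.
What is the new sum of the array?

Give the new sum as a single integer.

Old value at index 4: 21
New value at index 4: 5
Delta = 5 - 21 = -16
New sum = old_sum + delta = 147 + (-16) = 131

Answer: 131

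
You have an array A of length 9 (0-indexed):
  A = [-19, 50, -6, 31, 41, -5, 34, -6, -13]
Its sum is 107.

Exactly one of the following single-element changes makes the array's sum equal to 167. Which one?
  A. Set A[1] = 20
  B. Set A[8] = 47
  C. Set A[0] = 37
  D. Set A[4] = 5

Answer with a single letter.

Option A: A[1] 50->20, delta=-30, new_sum=107+(-30)=77
Option B: A[8] -13->47, delta=60, new_sum=107+(60)=167 <-- matches target
Option C: A[0] -19->37, delta=56, new_sum=107+(56)=163
Option D: A[4] 41->5, delta=-36, new_sum=107+(-36)=71

Answer: B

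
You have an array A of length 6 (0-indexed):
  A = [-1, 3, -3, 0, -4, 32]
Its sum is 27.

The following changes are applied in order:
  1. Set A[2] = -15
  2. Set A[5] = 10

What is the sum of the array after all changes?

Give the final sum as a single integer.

Initial sum: 27
Change 1: A[2] -3 -> -15, delta = -12, sum = 15
Change 2: A[5] 32 -> 10, delta = -22, sum = -7

Answer: -7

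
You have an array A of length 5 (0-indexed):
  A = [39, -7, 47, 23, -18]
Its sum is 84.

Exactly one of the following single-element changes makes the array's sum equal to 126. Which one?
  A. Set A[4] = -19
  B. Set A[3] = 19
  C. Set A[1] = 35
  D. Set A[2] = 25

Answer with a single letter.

Answer: C

Derivation:
Option A: A[4] -18->-19, delta=-1, new_sum=84+(-1)=83
Option B: A[3] 23->19, delta=-4, new_sum=84+(-4)=80
Option C: A[1] -7->35, delta=42, new_sum=84+(42)=126 <-- matches target
Option D: A[2] 47->25, delta=-22, new_sum=84+(-22)=62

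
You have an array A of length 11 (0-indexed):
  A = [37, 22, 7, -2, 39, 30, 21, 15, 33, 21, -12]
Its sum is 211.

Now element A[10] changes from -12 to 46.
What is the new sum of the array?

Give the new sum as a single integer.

Old value at index 10: -12
New value at index 10: 46
Delta = 46 - -12 = 58
New sum = old_sum + delta = 211 + (58) = 269

Answer: 269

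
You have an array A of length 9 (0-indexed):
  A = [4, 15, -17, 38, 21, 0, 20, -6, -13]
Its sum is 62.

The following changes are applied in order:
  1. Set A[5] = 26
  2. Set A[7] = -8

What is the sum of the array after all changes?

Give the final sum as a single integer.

Initial sum: 62
Change 1: A[5] 0 -> 26, delta = 26, sum = 88
Change 2: A[7] -6 -> -8, delta = -2, sum = 86

Answer: 86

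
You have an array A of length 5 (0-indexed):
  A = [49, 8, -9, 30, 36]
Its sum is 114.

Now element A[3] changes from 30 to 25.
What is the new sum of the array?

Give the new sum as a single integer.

Answer: 109

Derivation:
Old value at index 3: 30
New value at index 3: 25
Delta = 25 - 30 = -5
New sum = old_sum + delta = 114 + (-5) = 109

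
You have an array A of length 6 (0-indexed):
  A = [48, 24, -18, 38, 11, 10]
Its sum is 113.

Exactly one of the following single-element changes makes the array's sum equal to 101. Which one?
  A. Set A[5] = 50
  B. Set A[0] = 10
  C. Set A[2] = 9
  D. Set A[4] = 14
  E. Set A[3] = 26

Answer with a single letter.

Answer: E

Derivation:
Option A: A[5] 10->50, delta=40, new_sum=113+(40)=153
Option B: A[0] 48->10, delta=-38, new_sum=113+(-38)=75
Option C: A[2] -18->9, delta=27, new_sum=113+(27)=140
Option D: A[4] 11->14, delta=3, new_sum=113+(3)=116
Option E: A[3] 38->26, delta=-12, new_sum=113+(-12)=101 <-- matches target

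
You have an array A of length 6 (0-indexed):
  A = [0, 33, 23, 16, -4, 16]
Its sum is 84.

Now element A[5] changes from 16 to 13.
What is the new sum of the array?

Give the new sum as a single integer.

Answer: 81

Derivation:
Old value at index 5: 16
New value at index 5: 13
Delta = 13 - 16 = -3
New sum = old_sum + delta = 84 + (-3) = 81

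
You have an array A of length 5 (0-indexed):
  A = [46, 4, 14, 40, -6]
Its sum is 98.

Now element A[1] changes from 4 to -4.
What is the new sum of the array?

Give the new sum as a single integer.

Answer: 90

Derivation:
Old value at index 1: 4
New value at index 1: -4
Delta = -4 - 4 = -8
New sum = old_sum + delta = 98 + (-8) = 90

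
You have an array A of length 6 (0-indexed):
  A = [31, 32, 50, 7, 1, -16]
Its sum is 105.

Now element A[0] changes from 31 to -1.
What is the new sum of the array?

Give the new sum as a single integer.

Old value at index 0: 31
New value at index 0: -1
Delta = -1 - 31 = -32
New sum = old_sum + delta = 105 + (-32) = 73

Answer: 73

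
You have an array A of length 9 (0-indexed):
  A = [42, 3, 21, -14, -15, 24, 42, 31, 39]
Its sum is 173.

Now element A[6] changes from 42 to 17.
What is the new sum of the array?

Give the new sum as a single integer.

Old value at index 6: 42
New value at index 6: 17
Delta = 17 - 42 = -25
New sum = old_sum + delta = 173 + (-25) = 148

Answer: 148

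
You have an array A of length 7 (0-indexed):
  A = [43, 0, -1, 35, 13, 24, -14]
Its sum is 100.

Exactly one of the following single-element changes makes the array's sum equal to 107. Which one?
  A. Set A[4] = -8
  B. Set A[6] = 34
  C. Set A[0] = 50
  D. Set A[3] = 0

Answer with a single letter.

Answer: C

Derivation:
Option A: A[4] 13->-8, delta=-21, new_sum=100+(-21)=79
Option B: A[6] -14->34, delta=48, new_sum=100+(48)=148
Option C: A[0] 43->50, delta=7, new_sum=100+(7)=107 <-- matches target
Option D: A[3] 35->0, delta=-35, new_sum=100+(-35)=65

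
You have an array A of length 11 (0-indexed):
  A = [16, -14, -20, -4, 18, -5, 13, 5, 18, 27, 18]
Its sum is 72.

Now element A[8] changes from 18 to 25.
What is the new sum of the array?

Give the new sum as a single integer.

Answer: 79

Derivation:
Old value at index 8: 18
New value at index 8: 25
Delta = 25 - 18 = 7
New sum = old_sum + delta = 72 + (7) = 79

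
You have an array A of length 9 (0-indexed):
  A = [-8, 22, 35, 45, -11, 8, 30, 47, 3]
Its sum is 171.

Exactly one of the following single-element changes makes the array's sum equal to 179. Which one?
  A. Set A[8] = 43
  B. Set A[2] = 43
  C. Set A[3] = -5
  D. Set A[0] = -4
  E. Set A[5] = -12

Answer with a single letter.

Answer: B

Derivation:
Option A: A[8] 3->43, delta=40, new_sum=171+(40)=211
Option B: A[2] 35->43, delta=8, new_sum=171+(8)=179 <-- matches target
Option C: A[3] 45->-5, delta=-50, new_sum=171+(-50)=121
Option D: A[0] -8->-4, delta=4, new_sum=171+(4)=175
Option E: A[5] 8->-12, delta=-20, new_sum=171+(-20)=151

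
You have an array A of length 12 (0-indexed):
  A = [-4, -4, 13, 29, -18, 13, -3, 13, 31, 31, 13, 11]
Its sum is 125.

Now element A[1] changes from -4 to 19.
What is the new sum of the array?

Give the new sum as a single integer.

Old value at index 1: -4
New value at index 1: 19
Delta = 19 - -4 = 23
New sum = old_sum + delta = 125 + (23) = 148

Answer: 148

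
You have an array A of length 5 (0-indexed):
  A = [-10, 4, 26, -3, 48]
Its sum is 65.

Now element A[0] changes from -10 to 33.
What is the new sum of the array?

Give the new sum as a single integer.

Answer: 108

Derivation:
Old value at index 0: -10
New value at index 0: 33
Delta = 33 - -10 = 43
New sum = old_sum + delta = 65 + (43) = 108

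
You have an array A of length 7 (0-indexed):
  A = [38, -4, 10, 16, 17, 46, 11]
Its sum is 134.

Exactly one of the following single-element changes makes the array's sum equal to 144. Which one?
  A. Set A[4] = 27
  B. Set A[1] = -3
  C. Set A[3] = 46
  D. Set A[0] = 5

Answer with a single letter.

Option A: A[4] 17->27, delta=10, new_sum=134+(10)=144 <-- matches target
Option B: A[1] -4->-3, delta=1, new_sum=134+(1)=135
Option C: A[3] 16->46, delta=30, new_sum=134+(30)=164
Option D: A[0] 38->5, delta=-33, new_sum=134+(-33)=101

Answer: A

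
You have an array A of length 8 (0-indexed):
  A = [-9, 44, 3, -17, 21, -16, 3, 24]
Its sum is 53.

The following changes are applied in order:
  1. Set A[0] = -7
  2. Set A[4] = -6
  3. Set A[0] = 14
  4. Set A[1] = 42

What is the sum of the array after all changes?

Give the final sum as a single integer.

Answer: 47

Derivation:
Initial sum: 53
Change 1: A[0] -9 -> -7, delta = 2, sum = 55
Change 2: A[4] 21 -> -6, delta = -27, sum = 28
Change 3: A[0] -7 -> 14, delta = 21, sum = 49
Change 4: A[1] 44 -> 42, delta = -2, sum = 47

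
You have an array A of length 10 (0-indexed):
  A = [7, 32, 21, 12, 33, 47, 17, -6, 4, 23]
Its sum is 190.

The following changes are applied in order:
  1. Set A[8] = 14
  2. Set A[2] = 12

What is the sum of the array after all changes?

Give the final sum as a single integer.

Answer: 191

Derivation:
Initial sum: 190
Change 1: A[8] 4 -> 14, delta = 10, sum = 200
Change 2: A[2] 21 -> 12, delta = -9, sum = 191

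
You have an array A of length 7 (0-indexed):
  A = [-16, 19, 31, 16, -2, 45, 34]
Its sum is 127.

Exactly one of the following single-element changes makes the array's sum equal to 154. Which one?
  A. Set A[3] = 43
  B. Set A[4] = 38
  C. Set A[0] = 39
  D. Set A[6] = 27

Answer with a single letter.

Option A: A[3] 16->43, delta=27, new_sum=127+(27)=154 <-- matches target
Option B: A[4] -2->38, delta=40, new_sum=127+(40)=167
Option C: A[0] -16->39, delta=55, new_sum=127+(55)=182
Option D: A[6] 34->27, delta=-7, new_sum=127+(-7)=120

Answer: A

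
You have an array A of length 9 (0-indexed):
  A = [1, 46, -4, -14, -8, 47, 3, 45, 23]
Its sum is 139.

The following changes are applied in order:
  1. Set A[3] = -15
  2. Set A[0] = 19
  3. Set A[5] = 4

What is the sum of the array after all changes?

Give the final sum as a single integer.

Initial sum: 139
Change 1: A[3] -14 -> -15, delta = -1, sum = 138
Change 2: A[0] 1 -> 19, delta = 18, sum = 156
Change 3: A[5] 47 -> 4, delta = -43, sum = 113

Answer: 113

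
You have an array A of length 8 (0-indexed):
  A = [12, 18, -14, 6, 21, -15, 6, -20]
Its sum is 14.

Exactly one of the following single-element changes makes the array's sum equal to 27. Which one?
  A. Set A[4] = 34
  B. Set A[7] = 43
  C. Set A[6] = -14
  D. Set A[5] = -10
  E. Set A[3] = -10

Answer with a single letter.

Option A: A[4] 21->34, delta=13, new_sum=14+(13)=27 <-- matches target
Option B: A[7] -20->43, delta=63, new_sum=14+(63)=77
Option C: A[6] 6->-14, delta=-20, new_sum=14+(-20)=-6
Option D: A[5] -15->-10, delta=5, new_sum=14+(5)=19
Option E: A[3] 6->-10, delta=-16, new_sum=14+(-16)=-2

Answer: A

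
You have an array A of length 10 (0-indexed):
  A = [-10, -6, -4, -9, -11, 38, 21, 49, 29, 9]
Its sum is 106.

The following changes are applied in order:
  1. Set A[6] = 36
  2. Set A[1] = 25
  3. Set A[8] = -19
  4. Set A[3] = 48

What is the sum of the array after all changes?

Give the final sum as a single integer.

Answer: 161

Derivation:
Initial sum: 106
Change 1: A[6] 21 -> 36, delta = 15, sum = 121
Change 2: A[1] -6 -> 25, delta = 31, sum = 152
Change 3: A[8] 29 -> -19, delta = -48, sum = 104
Change 4: A[3] -9 -> 48, delta = 57, sum = 161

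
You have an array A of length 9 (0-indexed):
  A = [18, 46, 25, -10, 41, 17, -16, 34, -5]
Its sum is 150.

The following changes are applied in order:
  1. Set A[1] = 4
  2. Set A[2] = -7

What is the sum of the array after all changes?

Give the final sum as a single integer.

Answer: 76

Derivation:
Initial sum: 150
Change 1: A[1] 46 -> 4, delta = -42, sum = 108
Change 2: A[2] 25 -> -7, delta = -32, sum = 76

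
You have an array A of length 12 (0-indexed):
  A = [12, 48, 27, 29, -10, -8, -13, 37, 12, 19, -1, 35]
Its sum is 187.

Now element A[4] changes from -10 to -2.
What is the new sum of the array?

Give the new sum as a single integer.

Old value at index 4: -10
New value at index 4: -2
Delta = -2 - -10 = 8
New sum = old_sum + delta = 187 + (8) = 195

Answer: 195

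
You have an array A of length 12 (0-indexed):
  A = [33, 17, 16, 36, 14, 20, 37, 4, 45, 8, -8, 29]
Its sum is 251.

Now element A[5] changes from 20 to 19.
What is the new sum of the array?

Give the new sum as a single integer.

Old value at index 5: 20
New value at index 5: 19
Delta = 19 - 20 = -1
New sum = old_sum + delta = 251 + (-1) = 250

Answer: 250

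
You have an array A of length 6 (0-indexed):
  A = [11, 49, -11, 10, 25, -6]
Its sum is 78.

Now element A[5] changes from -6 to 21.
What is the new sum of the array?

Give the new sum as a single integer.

Old value at index 5: -6
New value at index 5: 21
Delta = 21 - -6 = 27
New sum = old_sum + delta = 78 + (27) = 105

Answer: 105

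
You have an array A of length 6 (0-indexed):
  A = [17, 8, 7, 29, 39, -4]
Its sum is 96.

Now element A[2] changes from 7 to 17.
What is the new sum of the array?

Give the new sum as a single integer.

Answer: 106

Derivation:
Old value at index 2: 7
New value at index 2: 17
Delta = 17 - 7 = 10
New sum = old_sum + delta = 96 + (10) = 106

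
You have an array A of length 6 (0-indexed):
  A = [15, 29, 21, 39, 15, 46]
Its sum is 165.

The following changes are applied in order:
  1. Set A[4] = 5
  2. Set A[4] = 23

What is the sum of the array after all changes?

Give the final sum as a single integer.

Answer: 173

Derivation:
Initial sum: 165
Change 1: A[4] 15 -> 5, delta = -10, sum = 155
Change 2: A[4] 5 -> 23, delta = 18, sum = 173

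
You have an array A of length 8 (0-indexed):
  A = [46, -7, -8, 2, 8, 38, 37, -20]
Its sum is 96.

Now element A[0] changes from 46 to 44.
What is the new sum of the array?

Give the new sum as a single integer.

Old value at index 0: 46
New value at index 0: 44
Delta = 44 - 46 = -2
New sum = old_sum + delta = 96 + (-2) = 94

Answer: 94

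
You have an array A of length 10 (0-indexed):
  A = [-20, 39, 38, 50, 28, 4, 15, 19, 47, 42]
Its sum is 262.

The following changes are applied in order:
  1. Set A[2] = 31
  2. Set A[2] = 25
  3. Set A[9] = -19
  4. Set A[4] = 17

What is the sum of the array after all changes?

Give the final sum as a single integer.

Initial sum: 262
Change 1: A[2] 38 -> 31, delta = -7, sum = 255
Change 2: A[2] 31 -> 25, delta = -6, sum = 249
Change 3: A[9] 42 -> -19, delta = -61, sum = 188
Change 4: A[4] 28 -> 17, delta = -11, sum = 177

Answer: 177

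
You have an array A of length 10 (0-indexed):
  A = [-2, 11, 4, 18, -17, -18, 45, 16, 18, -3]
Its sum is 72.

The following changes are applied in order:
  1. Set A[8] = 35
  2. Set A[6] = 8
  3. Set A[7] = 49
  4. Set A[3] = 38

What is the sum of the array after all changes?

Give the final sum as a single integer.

Initial sum: 72
Change 1: A[8] 18 -> 35, delta = 17, sum = 89
Change 2: A[6] 45 -> 8, delta = -37, sum = 52
Change 3: A[7] 16 -> 49, delta = 33, sum = 85
Change 4: A[3] 18 -> 38, delta = 20, sum = 105

Answer: 105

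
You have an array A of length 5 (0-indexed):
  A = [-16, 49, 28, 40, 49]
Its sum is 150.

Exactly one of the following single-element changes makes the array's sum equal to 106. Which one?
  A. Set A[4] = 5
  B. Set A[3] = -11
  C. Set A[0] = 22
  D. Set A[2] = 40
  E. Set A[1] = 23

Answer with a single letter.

Answer: A

Derivation:
Option A: A[4] 49->5, delta=-44, new_sum=150+(-44)=106 <-- matches target
Option B: A[3] 40->-11, delta=-51, new_sum=150+(-51)=99
Option C: A[0] -16->22, delta=38, new_sum=150+(38)=188
Option D: A[2] 28->40, delta=12, new_sum=150+(12)=162
Option E: A[1] 49->23, delta=-26, new_sum=150+(-26)=124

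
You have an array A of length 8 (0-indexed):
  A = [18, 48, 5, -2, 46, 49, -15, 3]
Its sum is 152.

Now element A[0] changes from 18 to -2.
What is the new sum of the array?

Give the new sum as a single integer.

Answer: 132

Derivation:
Old value at index 0: 18
New value at index 0: -2
Delta = -2 - 18 = -20
New sum = old_sum + delta = 152 + (-20) = 132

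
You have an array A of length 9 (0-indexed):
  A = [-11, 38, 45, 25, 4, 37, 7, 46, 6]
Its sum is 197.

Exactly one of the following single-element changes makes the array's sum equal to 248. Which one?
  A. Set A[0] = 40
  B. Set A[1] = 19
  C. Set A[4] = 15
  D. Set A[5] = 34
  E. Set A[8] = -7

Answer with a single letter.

Option A: A[0] -11->40, delta=51, new_sum=197+(51)=248 <-- matches target
Option B: A[1] 38->19, delta=-19, new_sum=197+(-19)=178
Option C: A[4] 4->15, delta=11, new_sum=197+(11)=208
Option D: A[5] 37->34, delta=-3, new_sum=197+(-3)=194
Option E: A[8] 6->-7, delta=-13, new_sum=197+(-13)=184

Answer: A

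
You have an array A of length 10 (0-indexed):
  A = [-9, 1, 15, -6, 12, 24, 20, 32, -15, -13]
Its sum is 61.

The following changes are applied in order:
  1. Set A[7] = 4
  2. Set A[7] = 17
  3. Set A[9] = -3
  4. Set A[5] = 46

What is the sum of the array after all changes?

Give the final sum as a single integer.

Initial sum: 61
Change 1: A[7] 32 -> 4, delta = -28, sum = 33
Change 2: A[7] 4 -> 17, delta = 13, sum = 46
Change 3: A[9] -13 -> -3, delta = 10, sum = 56
Change 4: A[5] 24 -> 46, delta = 22, sum = 78

Answer: 78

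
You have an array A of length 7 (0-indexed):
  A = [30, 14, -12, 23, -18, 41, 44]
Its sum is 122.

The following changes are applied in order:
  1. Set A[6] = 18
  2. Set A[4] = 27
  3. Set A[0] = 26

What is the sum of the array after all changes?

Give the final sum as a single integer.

Initial sum: 122
Change 1: A[6] 44 -> 18, delta = -26, sum = 96
Change 2: A[4] -18 -> 27, delta = 45, sum = 141
Change 3: A[0] 30 -> 26, delta = -4, sum = 137

Answer: 137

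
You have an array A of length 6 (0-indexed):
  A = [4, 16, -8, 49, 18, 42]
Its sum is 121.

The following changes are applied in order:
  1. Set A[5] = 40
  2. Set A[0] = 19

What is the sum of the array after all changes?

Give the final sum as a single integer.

Initial sum: 121
Change 1: A[5] 42 -> 40, delta = -2, sum = 119
Change 2: A[0] 4 -> 19, delta = 15, sum = 134

Answer: 134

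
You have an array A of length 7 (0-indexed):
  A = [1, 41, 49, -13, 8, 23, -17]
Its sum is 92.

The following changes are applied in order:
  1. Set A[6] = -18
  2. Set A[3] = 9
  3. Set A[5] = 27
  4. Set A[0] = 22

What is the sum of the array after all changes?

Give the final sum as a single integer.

Answer: 138

Derivation:
Initial sum: 92
Change 1: A[6] -17 -> -18, delta = -1, sum = 91
Change 2: A[3] -13 -> 9, delta = 22, sum = 113
Change 3: A[5] 23 -> 27, delta = 4, sum = 117
Change 4: A[0] 1 -> 22, delta = 21, sum = 138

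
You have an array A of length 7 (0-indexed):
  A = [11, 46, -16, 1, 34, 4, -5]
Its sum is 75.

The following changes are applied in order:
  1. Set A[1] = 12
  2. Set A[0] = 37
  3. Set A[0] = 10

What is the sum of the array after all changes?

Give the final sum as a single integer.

Initial sum: 75
Change 1: A[1] 46 -> 12, delta = -34, sum = 41
Change 2: A[0] 11 -> 37, delta = 26, sum = 67
Change 3: A[0] 37 -> 10, delta = -27, sum = 40

Answer: 40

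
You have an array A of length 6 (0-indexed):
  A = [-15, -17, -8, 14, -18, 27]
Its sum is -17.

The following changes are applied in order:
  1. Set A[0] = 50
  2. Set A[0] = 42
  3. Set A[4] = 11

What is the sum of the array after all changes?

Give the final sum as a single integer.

Answer: 69

Derivation:
Initial sum: -17
Change 1: A[0] -15 -> 50, delta = 65, sum = 48
Change 2: A[0] 50 -> 42, delta = -8, sum = 40
Change 3: A[4] -18 -> 11, delta = 29, sum = 69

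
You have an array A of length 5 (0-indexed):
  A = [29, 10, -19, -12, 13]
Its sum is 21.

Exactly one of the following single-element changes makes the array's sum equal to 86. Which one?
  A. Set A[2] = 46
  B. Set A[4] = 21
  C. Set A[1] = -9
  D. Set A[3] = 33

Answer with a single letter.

Option A: A[2] -19->46, delta=65, new_sum=21+(65)=86 <-- matches target
Option B: A[4] 13->21, delta=8, new_sum=21+(8)=29
Option C: A[1] 10->-9, delta=-19, new_sum=21+(-19)=2
Option D: A[3] -12->33, delta=45, new_sum=21+(45)=66

Answer: A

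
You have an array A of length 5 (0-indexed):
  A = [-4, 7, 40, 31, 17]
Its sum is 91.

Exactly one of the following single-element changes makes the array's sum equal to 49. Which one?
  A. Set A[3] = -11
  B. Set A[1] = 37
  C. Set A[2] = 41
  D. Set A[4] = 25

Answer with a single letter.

Option A: A[3] 31->-11, delta=-42, new_sum=91+(-42)=49 <-- matches target
Option B: A[1] 7->37, delta=30, new_sum=91+(30)=121
Option C: A[2] 40->41, delta=1, new_sum=91+(1)=92
Option D: A[4] 17->25, delta=8, new_sum=91+(8)=99

Answer: A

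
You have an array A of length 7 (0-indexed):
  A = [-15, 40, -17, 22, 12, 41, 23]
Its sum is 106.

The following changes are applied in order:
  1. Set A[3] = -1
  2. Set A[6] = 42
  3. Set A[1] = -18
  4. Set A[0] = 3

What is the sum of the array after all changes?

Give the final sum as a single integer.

Answer: 62

Derivation:
Initial sum: 106
Change 1: A[3] 22 -> -1, delta = -23, sum = 83
Change 2: A[6] 23 -> 42, delta = 19, sum = 102
Change 3: A[1] 40 -> -18, delta = -58, sum = 44
Change 4: A[0] -15 -> 3, delta = 18, sum = 62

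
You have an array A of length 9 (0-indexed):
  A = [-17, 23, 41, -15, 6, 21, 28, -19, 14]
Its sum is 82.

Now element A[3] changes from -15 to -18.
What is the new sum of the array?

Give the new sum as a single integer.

Old value at index 3: -15
New value at index 3: -18
Delta = -18 - -15 = -3
New sum = old_sum + delta = 82 + (-3) = 79

Answer: 79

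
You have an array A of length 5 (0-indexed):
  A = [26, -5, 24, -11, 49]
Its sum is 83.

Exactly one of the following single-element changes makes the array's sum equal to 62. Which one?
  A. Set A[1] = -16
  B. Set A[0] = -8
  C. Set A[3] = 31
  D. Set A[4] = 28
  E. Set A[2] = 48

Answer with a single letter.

Option A: A[1] -5->-16, delta=-11, new_sum=83+(-11)=72
Option B: A[0] 26->-8, delta=-34, new_sum=83+(-34)=49
Option C: A[3] -11->31, delta=42, new_sum=83+(42)=125
Option D: A[4] 49->28, delta=-21, new_sum=83+(-21)=62 <-- matches target
Option E: A[2] 24->48, delta=24, new_sum=83+(24)=107

Answer: D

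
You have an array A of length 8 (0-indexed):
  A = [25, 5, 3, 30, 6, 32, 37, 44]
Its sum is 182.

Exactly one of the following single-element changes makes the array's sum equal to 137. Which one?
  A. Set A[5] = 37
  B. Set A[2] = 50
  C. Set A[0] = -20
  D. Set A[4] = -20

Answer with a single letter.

Option A: A[5] 32->37, delta=5, new_sum=182+(5)=187
Option B: A[2] 3->50, delta=47, new_sum=182+(47)=229
Option C: A[0] 25->-20, delta=-45, new_sum=182+(-45)=137 <-- matches target
Option D: A[4] 6->-20, delta=-26, new_sum=182+(-26)=156

Answer: C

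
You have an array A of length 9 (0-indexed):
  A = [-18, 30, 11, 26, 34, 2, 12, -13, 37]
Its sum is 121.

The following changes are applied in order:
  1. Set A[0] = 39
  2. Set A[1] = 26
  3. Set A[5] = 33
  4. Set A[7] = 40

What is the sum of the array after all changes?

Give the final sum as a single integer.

Initial sum: 121
Change 1: A[0] -18 -> 39, delta = 57, sum = 178
Change 2: A[1] 30 -> 26, delta = -4, sum = 174
Change 3: A[5] 2 -> 33, delta = 31, sum = 205
Change 4: A[7] -13 -> 40, delta = 53, sum = 258

Answer: 258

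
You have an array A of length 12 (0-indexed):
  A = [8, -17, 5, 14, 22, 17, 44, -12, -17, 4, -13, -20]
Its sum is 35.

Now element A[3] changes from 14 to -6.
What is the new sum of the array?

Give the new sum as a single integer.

Answer: 15

Derivation:
Old value at index 3: 14
New value at index 3: -6
Delta = -6 - 14 = -20
New sum = old_sum + delta = 35 + (-20) = 15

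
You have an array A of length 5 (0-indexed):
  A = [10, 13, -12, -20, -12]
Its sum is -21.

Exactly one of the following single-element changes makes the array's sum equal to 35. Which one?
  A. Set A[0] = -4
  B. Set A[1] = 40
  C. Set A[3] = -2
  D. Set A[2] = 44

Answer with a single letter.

Answer: D

Derivation:
Option A: A[0] 10->-4, delta=-14, new_sum=-21+(-14)=-35
Option B: A[1] 13->40, delta=27, new_sum=-21+(27)=6
Option C: A[3] -20->-2, delta=18, new_sum=-21+(18)=-3
Option D: A[2] -12->44, delta=56, new_sum=-21+(56)=35 <-- matches target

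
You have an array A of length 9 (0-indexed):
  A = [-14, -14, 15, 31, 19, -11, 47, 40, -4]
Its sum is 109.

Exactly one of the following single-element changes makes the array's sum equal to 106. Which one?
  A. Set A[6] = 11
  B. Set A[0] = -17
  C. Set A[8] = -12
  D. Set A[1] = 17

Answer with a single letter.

Option A: A[6] 47->11, delta=-36, new_sum=109+(-36)=73
Option B: A[0] -14->-17, delta=-3, new_sum=109+(-3)=106 <-- matches target
Option C: A[8] -4->-12, delta=-8, new_sum=109+(-8)=101
Option D: A[1] -14->17, delta=31, new_sum=109+(31)=140

Answer: B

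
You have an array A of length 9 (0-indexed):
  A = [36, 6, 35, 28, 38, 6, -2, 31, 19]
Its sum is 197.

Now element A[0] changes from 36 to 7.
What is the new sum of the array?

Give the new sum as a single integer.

Answer: 168

Derivation:
Old value at index 0: 36
New value at index 0: 7
Delta = 7 - 36 = -29
New sum = old_sum + delta = 197 + (-29) = 168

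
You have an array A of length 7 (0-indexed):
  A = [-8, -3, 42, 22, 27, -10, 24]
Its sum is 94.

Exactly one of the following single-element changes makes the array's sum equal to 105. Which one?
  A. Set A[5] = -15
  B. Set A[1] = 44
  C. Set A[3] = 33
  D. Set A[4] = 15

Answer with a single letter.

Answer: C

Derivation:
Option A: A[5] -10->-15, delta=-5, new_sum=94+(-5)=89
Option B: A[1] -3->44, delta=47, new_sum=94+(47)=141
Option C: A[3] 22->33, delta=11, new_sum=94+(11)=105 <-- matches target
Option D: A[4] 27->15, delta=-12, new_sum=94+(-12)=82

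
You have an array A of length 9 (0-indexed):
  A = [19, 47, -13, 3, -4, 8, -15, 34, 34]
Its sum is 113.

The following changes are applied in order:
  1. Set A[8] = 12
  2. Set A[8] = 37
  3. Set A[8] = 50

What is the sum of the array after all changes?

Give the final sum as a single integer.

Answer: 129

Derivation:
Initial sum: 113
Change 1: A[8] 34 -> 12, delta = -22, sum = 91
Change 2: A[8] 12 -> 37, delta = 25, sum = 116
Change 3: A[8] 37 -> 50, delta = 13, sum = 129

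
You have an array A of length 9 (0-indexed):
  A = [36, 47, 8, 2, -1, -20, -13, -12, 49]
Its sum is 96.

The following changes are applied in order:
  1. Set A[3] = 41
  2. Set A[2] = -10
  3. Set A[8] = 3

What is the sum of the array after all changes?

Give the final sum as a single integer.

Answer: 71

Derivation:
Initial sum: 96
Change 1: A[3] 2 -> 41, delta = 39, sum = 135
Change 2: A[2] 8 -> -10, delta = -18, sum = 117
Change 3: A[8] 49 -> 3, delta = -46, sum = 71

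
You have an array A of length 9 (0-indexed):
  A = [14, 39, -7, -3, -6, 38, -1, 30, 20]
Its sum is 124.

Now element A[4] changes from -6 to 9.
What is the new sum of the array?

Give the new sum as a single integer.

Old value at index 4: -6
New value at index 4: 9
Delta = 9 - -6 = 15
New sum = old_sum + delta = 124 + (15) = 139

Answer: 139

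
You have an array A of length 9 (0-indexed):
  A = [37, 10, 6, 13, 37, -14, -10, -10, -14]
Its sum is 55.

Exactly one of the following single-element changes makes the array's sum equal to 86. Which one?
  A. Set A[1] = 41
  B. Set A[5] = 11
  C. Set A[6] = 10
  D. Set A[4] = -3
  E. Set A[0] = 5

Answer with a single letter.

Answer: A

Derivation:
Option A: A[1] 10->41, delta=31, new_sum=55+(31)=86 <-- matches target
Option B: A[5] -14->11, delta=25, new_sum=55+(25)=80
Option C: A[6] -10->10, delta=20, new_sum=55+(20)=75
Option D: A[4] 37->-3, delta=-40, new_sum=55+(-40)=15
Option E: A[0] 37->5, delta=-32, new_sum=55+(-32)=23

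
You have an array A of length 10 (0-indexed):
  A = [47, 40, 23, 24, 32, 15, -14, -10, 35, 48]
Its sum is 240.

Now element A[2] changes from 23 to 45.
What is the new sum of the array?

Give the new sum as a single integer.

Answer: 262

Derivation:
Old value at index 2: 23
New value at index 2: 45
Delta = 45 - 23 = 22
New sum = old_sum + delta = 240 + (22) = 262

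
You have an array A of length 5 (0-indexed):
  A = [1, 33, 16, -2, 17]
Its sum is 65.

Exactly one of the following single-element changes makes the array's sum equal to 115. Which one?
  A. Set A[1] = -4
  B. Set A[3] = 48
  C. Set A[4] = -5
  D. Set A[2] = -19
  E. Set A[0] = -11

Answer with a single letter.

Answer: B

Derivation:
Option A: A[1] 33->-4, delta=-37, new_sum=65+(-37)=28
Option B: A[3] -2->48, delta=50, new_sum=65+(50)=115 <-- matches target
Option C: A[4] 17->-5, delta=-22, new_sum=65+(-22)=43
Option D: A[2] 16->-19, delta=-35, new_sum=65+(-35)=30
Option E: A[0] 1->-11, delta=-12, new_sum=65+(-12)=53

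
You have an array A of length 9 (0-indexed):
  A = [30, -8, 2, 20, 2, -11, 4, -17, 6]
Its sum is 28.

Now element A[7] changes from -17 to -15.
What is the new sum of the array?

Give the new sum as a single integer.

Answer: 30

Derivation:
Old value at index 7: -17
New value at index 7: -15
Delta = -15 - -17 = 2
New sum = old_sum + delta = 28 + (2) = 30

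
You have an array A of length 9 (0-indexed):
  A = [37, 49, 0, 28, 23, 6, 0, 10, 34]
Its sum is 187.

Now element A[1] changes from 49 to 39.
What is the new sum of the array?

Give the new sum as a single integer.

Answer: 177

Derivation:
Old value at index 1: 49
New value at index 1: 39
Delta = 39 - 49 = -10
New sum = old_sum + delta = 187 + (-10) = 177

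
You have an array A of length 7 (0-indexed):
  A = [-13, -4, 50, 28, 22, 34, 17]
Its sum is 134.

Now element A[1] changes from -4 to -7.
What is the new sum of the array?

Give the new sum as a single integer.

Answer: 131

Derivation:
Old value at index 1: -4
New value at index 1: -7
Delta = -7 - -4 = -3
New sum = old_sum + delta = 134 + (-3) = 131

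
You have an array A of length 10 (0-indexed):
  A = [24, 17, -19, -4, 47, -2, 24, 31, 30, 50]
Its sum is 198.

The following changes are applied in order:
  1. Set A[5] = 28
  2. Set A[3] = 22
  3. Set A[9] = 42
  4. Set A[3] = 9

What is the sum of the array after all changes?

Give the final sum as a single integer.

Initial sum: 198
Change 1: A[5] -2 -> 28, delta = 30, sum = 228
Change 2: A[3] -4 -> 22, delta = 26, sum = 254
Change 3: A[9] 50 -> 42, delta = -8, sum = 246
Change 4: A[3] 22 -> 9, delta = -13, sum = 233

Answer: 233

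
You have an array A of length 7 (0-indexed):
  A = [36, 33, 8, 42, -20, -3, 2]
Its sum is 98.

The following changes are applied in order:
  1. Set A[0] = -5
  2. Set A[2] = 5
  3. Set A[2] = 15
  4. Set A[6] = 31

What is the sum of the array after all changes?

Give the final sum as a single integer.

Initial sum: 98
Change 1: A[0] 36 -> -5, delta = -41, sum = 57
Change 2: A[2] 8 -> 5, delta = -3, sum = 54
Change 3: A[2] 5 -> 15, delta = 10, sum = 64
Change 4: A[6] 2 -> 31, delta = 29, sum = 93

Answer: 93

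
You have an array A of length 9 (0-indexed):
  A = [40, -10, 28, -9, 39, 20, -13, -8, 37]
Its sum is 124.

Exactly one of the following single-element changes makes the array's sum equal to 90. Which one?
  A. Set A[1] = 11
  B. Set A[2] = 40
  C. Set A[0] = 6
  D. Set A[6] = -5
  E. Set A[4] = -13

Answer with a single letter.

Option A: A[1] -10->11, delta=21, new_sum=124+(21)=145
Option B: A[2] 28->40, delta=12, new_sum=124+(12)=136
Option C: A[0] 40->6, delta=-34, new_sum=124+(-34)=90 <-- matches target
Option D: A[6] -13->-5, delta=8, new_sum=124+(8)=132
Option E: A[4] 39->-13, delta=-52, new_sum=124+(-52)=72

Answer: C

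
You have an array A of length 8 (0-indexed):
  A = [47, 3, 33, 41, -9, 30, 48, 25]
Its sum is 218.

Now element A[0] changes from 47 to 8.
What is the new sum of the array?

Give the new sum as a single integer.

Answer: 179

Derivation:
Old value at index 0: 47
New value at index 0: 8
Delta = 8 - 47 = -39
New sum = old_sum + delta = 218 + (-39) = 179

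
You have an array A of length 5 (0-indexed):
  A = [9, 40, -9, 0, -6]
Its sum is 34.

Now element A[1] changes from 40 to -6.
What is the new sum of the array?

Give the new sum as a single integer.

Answer: -12

Derivation:
Old value at index 1: 40
New value at index 1: -6
Delta = -6 - 40 = -46
New sum = old_sum + delta = 34 + (-46) = -12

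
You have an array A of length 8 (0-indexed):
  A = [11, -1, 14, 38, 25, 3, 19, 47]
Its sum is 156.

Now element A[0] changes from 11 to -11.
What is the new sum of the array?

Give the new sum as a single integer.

Old value at index 0: 11
New value at index 0: -11
Delta = -11 - 11 = -22
New sum = old_sum + delta = 156 + (-22) = 134

Answer: 134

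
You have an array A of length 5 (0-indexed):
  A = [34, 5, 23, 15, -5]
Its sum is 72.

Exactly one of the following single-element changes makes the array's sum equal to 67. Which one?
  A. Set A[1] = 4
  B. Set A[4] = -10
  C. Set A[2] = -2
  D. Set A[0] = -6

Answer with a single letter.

Option A: A[1] 5->4, delta=-1, new_sum=72+(-1)=71
Option B: A[4] -5->-10, delta=-5, new_sum=72+(-5)=67 <-- matches target
Option C: A[2] 23->-2, delta=-25, new_sum=72+(-25)=47
Option D: A[0] 34->-6, delta=-40, new_sum=72+(-40)=32

Answer: B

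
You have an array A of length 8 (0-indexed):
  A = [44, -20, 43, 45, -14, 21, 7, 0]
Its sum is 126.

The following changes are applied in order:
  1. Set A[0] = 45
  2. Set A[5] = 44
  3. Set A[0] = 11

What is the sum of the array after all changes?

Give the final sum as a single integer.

Answer: 116

Derivation:
Initial sum: 126
Change 1: A[0] 44 -> 45, delta = 1, sum = 127
Change 2: A[5] 21 -> 44, delta = 23, sum = 150
Change 3: A[0] 45 -> 11, delta = -34, sum = 116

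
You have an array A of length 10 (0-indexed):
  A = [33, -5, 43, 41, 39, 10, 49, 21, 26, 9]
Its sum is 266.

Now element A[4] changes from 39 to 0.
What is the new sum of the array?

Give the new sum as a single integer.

Old value at index 4: 39
New value at index 4: 0
Delta = 0 - 39 = -39
New sum = old_sum + delta = 266 + (-39) = 227

Answer: 227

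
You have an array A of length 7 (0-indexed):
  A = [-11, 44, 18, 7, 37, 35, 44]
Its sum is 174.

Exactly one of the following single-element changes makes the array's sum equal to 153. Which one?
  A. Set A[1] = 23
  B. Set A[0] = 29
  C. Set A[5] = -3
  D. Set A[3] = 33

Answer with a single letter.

Option A: A[1] 44->23, delta=-21, new_sum=174+(-21)=153 <-- matches target
Option B: A[0] -11->29, delta=40, new_sum=174+(40)=214
Option C: A[5] 35->-3, delta=-38, new_sum=174+(-38)=136
Option D: A[3] 7->33, delta=26, new_sum=174+(26)=200

Answer: A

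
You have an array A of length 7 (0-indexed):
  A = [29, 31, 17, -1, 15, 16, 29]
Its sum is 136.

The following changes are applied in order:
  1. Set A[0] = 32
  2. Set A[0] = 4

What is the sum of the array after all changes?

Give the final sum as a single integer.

Answer: 111

Derivation:
Initial sum: 136
Change 1: A[0] 29 -> 32, delta = 3, sum = 139
Change 2: A[0] 32 -> 4, delta = -28, sum = 111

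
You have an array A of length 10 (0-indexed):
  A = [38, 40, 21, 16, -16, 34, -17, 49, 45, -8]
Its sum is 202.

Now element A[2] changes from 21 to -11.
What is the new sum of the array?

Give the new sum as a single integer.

Old value at index 2: 21
New value at index 2: -11
Delta = -11 - 21 = -32
New sum = old_sum + delta = 202 + (-32) = 170

Answer: 170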